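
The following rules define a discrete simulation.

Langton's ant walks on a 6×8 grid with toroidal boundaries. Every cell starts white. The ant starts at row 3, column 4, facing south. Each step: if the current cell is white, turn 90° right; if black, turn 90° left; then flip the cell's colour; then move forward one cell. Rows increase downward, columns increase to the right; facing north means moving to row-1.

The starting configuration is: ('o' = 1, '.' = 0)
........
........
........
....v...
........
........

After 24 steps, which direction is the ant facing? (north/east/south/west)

north

0) ........
........
........
....v...
........
........
1) ........
........
........
...<o...
........
........
2) ........
........
...^....
...oo...
........
........
3) ........
........
...o>...
...oo...
........
........
4) ........
........
...oo...
...ov...
........
........
5) ........
........
...oo...
...o.>..
........
........
6) ........
........
...oo...
...o.o..
.....v..
........
7) ........
........
...oo...
...o.o..
....<o..
........
8) ........
........
...oo...
...o^o..
....oo..
........
9) ........
........
...oo...
...oo>..
....oo..
........
10) ........
........
...oo^..
...oo...
....oo..
........
11) ........
........
...ooo>.
...oo...
....oo..
........
12) ........
........
...oooo.
...oo.v.
....oo..
........
13) ........
........
...oooo.
...oo<o.
....oo..
........
14) ........
........
...oo^o.
...oooo.
....oo..
........
15) ........
........
...o<.o.
...oooo.
....oo..
........
16) ........
........
...o..o.
...ovoo.
....oo..
........
17) ........
........
...o..o.
...o.>o.
....oo..
........
18) ........
........
...o.^o.
...o..o.
....oo..
........
19) ........
........
...o.o>.
...o..o.
....oo..
........
20) ........
......^.
...o.o..
...o..o.
....oo..
........
21) ........
......o>
...o.o..
...o..o.
....oo..
........
22) ........
......oo
...o.o.v
...o..o.
....oo..
........
23) ........
......oo
...o.o<o
...o..o.
....oo..
........
24) ........
......^o
...o.ooo
...o..o.
....oo..
........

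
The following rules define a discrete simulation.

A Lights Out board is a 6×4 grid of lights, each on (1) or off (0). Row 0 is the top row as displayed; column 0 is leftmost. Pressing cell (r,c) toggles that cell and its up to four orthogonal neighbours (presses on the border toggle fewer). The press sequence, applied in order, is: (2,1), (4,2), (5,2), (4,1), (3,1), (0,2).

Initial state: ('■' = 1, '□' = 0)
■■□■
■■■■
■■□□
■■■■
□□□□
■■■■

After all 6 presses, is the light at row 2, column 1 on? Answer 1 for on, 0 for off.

k=0  ■■□■
■■■■
■■□□
■■■■
□□□□
■■■■
k=1  ■■□■
■□■■
□□■□
■□■■
□□□□
■■■■
k=2  ■■□■
■□■■
□□■□
■□□■
□■■■
■■□■
k=3  ■■□■
■□■■
□□■□
■□□■
□■□■
■□■□
k=4  ■■□■
■□■■
□□■□
■■□■
■□■■
■■■□
k=5  ■■□■
■□■■
□■■□
□□■■
■■■■
■■■□
k=6  ■□■□
■□□■
□■■□
□□■■
■■■■
■■■□

1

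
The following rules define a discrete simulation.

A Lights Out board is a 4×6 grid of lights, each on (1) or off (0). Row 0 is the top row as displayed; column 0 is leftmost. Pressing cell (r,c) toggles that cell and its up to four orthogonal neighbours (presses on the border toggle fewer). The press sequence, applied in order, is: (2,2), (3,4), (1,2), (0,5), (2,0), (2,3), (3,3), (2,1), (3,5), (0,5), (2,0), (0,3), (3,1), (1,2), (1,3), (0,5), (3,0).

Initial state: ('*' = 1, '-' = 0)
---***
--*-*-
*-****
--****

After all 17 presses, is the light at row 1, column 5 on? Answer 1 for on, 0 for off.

gen 0: ---***
--*-*-
*-****
--****
gen 1: ---***
----*-
**--**
---***
gen 2: ---***
----*-
**---*
------
gen 3: --****
-****-
***--*
------
gen 4: --**--
-*****
***--*
------
gen 5: --**--
******
--*--*
*-----
gen 6: --**--
***-**
---***
*--*--
gen 7: --**--
***-**
----**
*-*-*-
gen 8: --**--
*-*-**
***-**
***-*-
gen 9: --**--
*-*-**
***-*-
***--*
gen 10: --****
*-*-*-
***-*-
***--*
gen 11: --****
--*-*-
--*-*-
-**--*
gen 12: -----*
--***-
--*-*-
-**--*
gen 13: -----*
--***-
-**-*-
*----*
gen 14: --*--*
-*--*-
-*--*-
*----*
gen 15: --**-*
-***--
-*-**-
*----*
gen 16: --***-
-***-*
-*-**-
*----*
gen 17: --***-
-***-*
**-**-
-*---*

1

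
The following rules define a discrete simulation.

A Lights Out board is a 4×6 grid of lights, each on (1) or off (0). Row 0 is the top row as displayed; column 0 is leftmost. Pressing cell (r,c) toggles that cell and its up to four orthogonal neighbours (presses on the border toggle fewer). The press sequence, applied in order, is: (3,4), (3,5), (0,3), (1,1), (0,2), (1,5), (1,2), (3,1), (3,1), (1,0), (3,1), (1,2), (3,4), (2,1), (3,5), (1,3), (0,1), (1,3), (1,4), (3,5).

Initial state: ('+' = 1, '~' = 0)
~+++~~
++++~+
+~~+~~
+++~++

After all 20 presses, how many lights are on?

13

k=0  ~+++~~
++++~+
+~~+~~
+++~++
k=1  ~+++~~
++++~+
+~~++~
++++~~
k=2  ~+++~~
++++~+
+~~+++
++++++
k=3  ~+~~+~
+++~~+
+~~+++
++++++
k=4  ~~~~+~
~~~~~+
++~+++
++++++
k=5  ~++++~
~~+~~+
++~+++
++++++
k=6  ~+++++
~~+~+~
++~++~
++++++
k=7  ~+~+++
~+~++~
+++++~
++++++
k=8  ~+~+++
~+~++~
+~+++~
~~~+++
k=9  ~+~+++
~+~++~
+++++~
++++++
k=10  ++~+++
+~~++~
~++++~
++++++
k=11  ++~+++
+~~++~
~~+++~
~~~+++
k=12  ++++++
+++~+~
~~~++~
~~~+++
k=13  ++++++
+++~+~
~~~+~~
~~~~~~
k=14  ++++++
+~+~+~
++++~~
~+~~~~
k=15  ++++++
+~+~+~
++++~+
~+~~++
k=16  +++~++
+~~+~~
+++~~+
~+~~++
k=17  ~~~~++
++~+~~
+++~~+
~+~~++
k=18  ~~~+++
+++~+~
++++~+
~+~~++
k=19  ~~~+~+
++++~+
++++++
~+~~++
k=20  ~~~+~+
++++~+
+++++~
~+~~~~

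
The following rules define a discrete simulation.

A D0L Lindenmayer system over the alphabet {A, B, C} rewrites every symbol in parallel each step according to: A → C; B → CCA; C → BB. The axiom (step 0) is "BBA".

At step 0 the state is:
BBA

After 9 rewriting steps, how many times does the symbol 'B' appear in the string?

1232

[0] BBA
[1] CCACCAC
[2] BBBBCBBBBCBB
[3] CCACCACCACCABBCCACCACCACCABBCCACCA
[4] BBBBCBBBBCBBBBCBBBBCCCACCABBBBCBBBBCBBBBCBBBBCCCACCABBBBCBBBBC
[5] CCACCACCACCABBCCACCACCACCABBCCACCACCACCABBCCACCACCACCABBBB…ACCABBCCACCACCACCABBBBBBCBBBBCCCACCACCACCABBCCACCACCACCABB  (len 160)
[6] BBBBCBBBBCBBBBCBBBBCCCACCABBBBCBBBBCBBBBCBBBBCCCACCABBBBCB…ACCABBBBBBCBBBBCBBBBCBBBBCCCACCABBBBCBBBBCBBBBCBBBBCCCACCA  (len 316)
[7] CCACCACCACCABBCCACCACCACCABBCCACCACCACCABBCCACCACCACCABBBB…ACCABBCCACCACCACCABBCCACCACCACCABBCCACCACCACCABBBBBBCBBBBC  (len 764)
[8] BBBBCBBBBCBBBBCBBBBCCCACCABBBBCBBBBCBBBBCBBBBCCCACCABBBBCB…ACCABBBBCBBBBCBBBBCBBBBCCCACCACCACCACCACCABBCCACCACCACCABB  (len 1584)
[9] CCACCACCACCABBCCACCACCACCABBCCACCACCACCABBCCACCACCACCABBBB…CBBBBCBBBBCBBBBCBBBBCBBBBCCCACCABBBBCBBBBCBBBBCBBBBCCCACCA  (len 3688)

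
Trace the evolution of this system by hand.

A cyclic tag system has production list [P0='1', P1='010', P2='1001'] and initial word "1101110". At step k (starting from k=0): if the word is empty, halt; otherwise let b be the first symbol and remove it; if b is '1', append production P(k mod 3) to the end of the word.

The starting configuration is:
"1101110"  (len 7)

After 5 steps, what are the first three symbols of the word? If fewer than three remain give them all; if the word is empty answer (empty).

step 0: "1101110"  (len 7)
step 1: "1011101"  (len 7)
step 2: "011101010"  (len 9)
step 3: "11101010"  (len 8)
step 4: "11010101"  (len 8)
step 5: "1010101010"  (len 10)

101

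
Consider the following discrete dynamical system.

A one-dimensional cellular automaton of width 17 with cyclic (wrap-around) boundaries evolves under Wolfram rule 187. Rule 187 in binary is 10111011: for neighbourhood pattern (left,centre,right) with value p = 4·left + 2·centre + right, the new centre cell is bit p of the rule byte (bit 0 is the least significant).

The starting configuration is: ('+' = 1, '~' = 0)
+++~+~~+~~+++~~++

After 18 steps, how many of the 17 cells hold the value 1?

13

k=0  +++~+~~+~~+++~~++
k=1  ++~+~++~++++~++++
k=2  +~+~++~++++~+++++
k=3  ~+~++~++++~++++++
k=4  +~++~++++~++++++~
k=5  ~++~++++~++++++~+
k=6  ++~++++~++++++~+~
k=7  +~++++~++++++~+~+
k=8  ~++++~++++++~+~++
k=9  ++++~++++++~+~++~
k=10  +++~++++++~+~++~+
k=11  ++~++++++~+~++~++
k=12  +~++++++~+~++~+++
k=13  ~++++++~+~++~++++
k=14  ++++++~+~++~++++~
k=15  +++++~+~++~++++~+
k=16  ++++~+~++~++++~++
k=17  +++~+~++~++++~+++
k=18  ++~+~++~++++~++++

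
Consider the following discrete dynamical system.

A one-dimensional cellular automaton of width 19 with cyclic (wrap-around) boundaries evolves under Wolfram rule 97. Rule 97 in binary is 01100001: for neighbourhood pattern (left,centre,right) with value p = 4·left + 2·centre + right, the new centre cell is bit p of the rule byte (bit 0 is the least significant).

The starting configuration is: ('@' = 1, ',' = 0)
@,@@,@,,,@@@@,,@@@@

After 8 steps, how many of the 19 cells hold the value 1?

9

gen 0: @,@@,@,,,@@@@,,@@@@
gen 1: @@,@@,,@,,,,@,,,,,,
gen 2: ,@@,@,,,,@@,,,@@@@,
gen 3: ,,@@,,@@,,@,@,,,,@,
gen 4: @,,@,,,@,,,@,,@@,,,
gen 5: ,,,,,@,,,@,,,,,@,@,
gen 6: @@@@,,,@,,,@@@,,@,,
gen 7: ,,,@,@,,,@,,,@,,,,,
gen 8: @@,,@,,@,,,@,,,@@@@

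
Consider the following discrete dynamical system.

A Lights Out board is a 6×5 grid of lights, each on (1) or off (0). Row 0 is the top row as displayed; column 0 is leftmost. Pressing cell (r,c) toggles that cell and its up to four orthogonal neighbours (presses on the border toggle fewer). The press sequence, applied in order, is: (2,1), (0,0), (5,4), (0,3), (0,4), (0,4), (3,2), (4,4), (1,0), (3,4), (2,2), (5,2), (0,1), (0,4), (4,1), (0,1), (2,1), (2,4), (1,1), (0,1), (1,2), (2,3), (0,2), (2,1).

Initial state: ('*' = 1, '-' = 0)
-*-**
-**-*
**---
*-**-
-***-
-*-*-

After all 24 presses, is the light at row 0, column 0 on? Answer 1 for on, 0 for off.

1

t=0: -*-**
-**-*
**---
*-**-
-***-
-*-*-
t=1: -*-**
--*-*
--*--
****-
-***-
-*-*-
t=2: *--**
*-*-*
--*--
****-
-***-
-*-*-
t=3: *--**
*-*-*
--*--
****-
-****
-*--*
t=4: *-*--
*-***
--*--
****-
-****
-*--*
t=5: *-***
*-**-
--*--
****-
-****
-*--*
t=6: *-*--
*-***
--*--
****-
-****
-*--*
t=7: *-*--
*-***
-----
*----
-*-**
-*--*
t=8: *-*--
*-***
-----
*---*
-*---
-*---
t=9: --*--
-****
*----
*---*
-*---
-*---
t=10: --*--
-****
*---*
*--*-
-*--*
-*---
t=11: --*--
-*-**
*****
*-**-
-*--*
-*---
t=12: --*--
-*-**
*****
*-**-
-**-*
--**-
t=13: **---
---**
*****
*-**-
-**-*
--**-
t=14: **-**
---*-
*****
*-**-
-**-*
--**-
t=15: **-**
---*-
*****
****-
*---*
-***-
t=16: --***
-*-*-
*****
****-
*---*
-***-
t=17: --***
---*-
---**
*-**-
*---*
-***-
t=18: --***
---**
-----
*-***
*---*
-***-
t=19: -****
*****
-*---
*-***
*---*
-***-
t=20: *--**
*-***
-*---
*-***
*---*
-***-
t=21: *-***
**--*
-**--
*-***
*---*
-***-
t=22: *-***
**-**
-*-**
*-*-*
*---*
-***-
t=23: **--*
*****
-*-**
*-*-*
*---*
-***-
t=24: **--*
*-***
*-***
***-*
*---*
-***-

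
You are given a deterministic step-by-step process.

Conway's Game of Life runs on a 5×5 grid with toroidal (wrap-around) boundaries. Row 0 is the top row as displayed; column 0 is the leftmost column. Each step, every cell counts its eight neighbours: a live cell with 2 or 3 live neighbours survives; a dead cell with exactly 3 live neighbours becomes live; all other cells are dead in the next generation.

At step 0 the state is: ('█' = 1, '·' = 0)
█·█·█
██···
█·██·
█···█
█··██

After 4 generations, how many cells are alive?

6

step 0: █·█·█
██···
█·██·
█···█
█··██
step 1: ··█··
·····
··██·
··█··
·····
step 2: ·····
··██·
··██·
··██·
·····
step 3: ·····
··██·
·█··█
··██·
·····
step 4: ·····
··██·
·█··█
··██·
·····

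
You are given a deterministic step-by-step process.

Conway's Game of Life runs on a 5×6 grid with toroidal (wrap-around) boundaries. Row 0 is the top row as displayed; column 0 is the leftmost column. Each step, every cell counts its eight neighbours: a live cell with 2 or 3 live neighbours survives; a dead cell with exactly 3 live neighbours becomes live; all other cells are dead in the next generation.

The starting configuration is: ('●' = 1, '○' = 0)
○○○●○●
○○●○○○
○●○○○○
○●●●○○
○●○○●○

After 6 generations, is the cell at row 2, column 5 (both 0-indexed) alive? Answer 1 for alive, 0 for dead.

1

0) ○○○●○●
○○●○○○
○●○○○○
○●●●○○
○●○○●○
1) ○○●●●○
○○●○○○
○●○●○○
●●○●○○
●●○○●○
2) ○○●○●●
○●○○●○
●●○●○○
○○○●●●
●○○○●○
3) ●●○○●○
○●○○●○
●●○●○○
○●●●○○
●○○○○○
4) ●●○○○○
○○○●●○
●○○●●○
○○○●○○
●○○●○●
5) ●●●●○○
●●●●●○
○○●○○●
●○●●○○
●●●○●●
6) ○○○○○○
○○○○●○
○○○○○●
○○○○○○
○○○○●○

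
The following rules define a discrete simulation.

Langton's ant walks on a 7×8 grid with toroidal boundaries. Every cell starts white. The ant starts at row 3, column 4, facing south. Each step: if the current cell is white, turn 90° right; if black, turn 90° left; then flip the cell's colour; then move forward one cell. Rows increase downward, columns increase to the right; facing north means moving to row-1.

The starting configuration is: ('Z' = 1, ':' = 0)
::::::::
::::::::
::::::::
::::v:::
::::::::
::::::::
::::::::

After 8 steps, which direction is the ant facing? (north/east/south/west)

gen 0: ::::::::
::::::::
::::::::
::::v:::
::::::::
::::::::
::::::::
gen 1: ::::::::
::::::::
::::::::
:::<Z:::
::::::::
::::::::
::::::::
gen 2: ::::::::
::::::::
:::^::::
:::ZZ:::
::::::::
::::::::
::::::::
gen 3: ::::::::
::::::::
:::Z>:::
:::ZZ:::
::::::::
::::::::
::::::::
gen 4: ::::::::
::::::::
:::ZZ:::
:::Zv:::
::::::::
::::::::
::::::::
gen 5: ::::::::
::::::::
:::ZZ:::
:::Z:>::
::::::::
::::::::
::::::::
gen 6: ::::::::
::::::::
:::ZZ:::
:::Z:Z::
:::::v::
::::::::
::::::::
gen 7: ::::::::
::::::::
:::ZZ:::
:::Z:Z::
::::<Z::
::::::::
::::::::
gen 8: ::::::::
::::::::
:::ZZ:::
:::Z^Z::
::::ZZ::
::::::::
::::::::

north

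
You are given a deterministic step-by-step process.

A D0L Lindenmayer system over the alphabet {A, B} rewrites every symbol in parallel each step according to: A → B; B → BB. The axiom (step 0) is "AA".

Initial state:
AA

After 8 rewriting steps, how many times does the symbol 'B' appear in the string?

k=0  AA
k=1  BB
k=2  BBBB
k=3  BBBBBBBB
k=4  BBBBBBBBBBBBBBBB
k=5  BBBBBBBBBBBBBBBBBBBBBBBBBBBBBBBB
k=6  BBBBBBBBBBBBBBBBBBBBBBBBBBBBBBBBBBBBBBBBBBBBBBBBBBBBBBBBBBBBBBBB
k=7  BBBBBBBBBBBBBBBBBBBBBBBBBBBBBBBBBBBBBBBBBBBBBBBBBBBBBBBBBB…BBBBBBBBBBBBBBBBBBBBBBBBBBBBBBBBBBBBBBBBBBBBBBBBBBBBBBBBBB  (len 128)
k=8  BBBBBBBBBBBBBBBBBBBBBBBBBBBBBBBBBBBBBBBBBBBBBBBBBBBBBBBBBB…BBBBBBBBBBBBBBBBBBBBBBBBBBBBBBBBBBBBBBBBBBBBBBBBBBBBBBBBBB  (len 256)

256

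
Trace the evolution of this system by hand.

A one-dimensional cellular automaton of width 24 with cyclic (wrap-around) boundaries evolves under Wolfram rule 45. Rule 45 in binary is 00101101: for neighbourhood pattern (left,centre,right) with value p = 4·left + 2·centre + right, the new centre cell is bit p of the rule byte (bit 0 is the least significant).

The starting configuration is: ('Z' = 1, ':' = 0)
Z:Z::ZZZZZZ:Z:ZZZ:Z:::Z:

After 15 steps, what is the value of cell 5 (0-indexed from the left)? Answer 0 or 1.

0) Z:Z::ZZZZZZ:Z:ZZZ:Z:::Z:
1) ZZZ::Z:::::ZZZZ::ZZ:Z:ZZ
2) :::::Z:ZZZ:Z:::::Z:ZZZZ:
3) ZZZZ:ZZZ::ZZ:ZZZ:ZZZ::::
4) Z:::ZZ::::Z:ZZ::ZZ:::ZZ:
5) Z:Z:Z::ZZ:ZZZ:::Z::Z:Z:Z
6) :ZZZZ::Z:ZZ:::Z:Z::ZZZZZ
7) ZZ:::::ZZZ::Z:ZZZ::Z::::
8) Z::ZZZ:Z::::ZZZ::::Z:ZZ:
9) Z::Z::ZZ:ZZ:Z:::ZZ:ZZZ:Z
10) :::Z::Z:ZZ:ZZ:Z:Z:ZZ::ZZ
11) :Z:Z::ZZZ:ZZ:ZZZZZZ:::Z:
12) :ZZZ::Z::ZZ:ZZ::::::Z:Z:
13) :Z::::Z::Z:ZZ::ZZZZ:ZZZ:
14) :Z:ZZ:Z::ZZZ:::Z:::ZZ:::
15) :ZZZ:ZZ::Z:::Z:Z:Z:Z::ZZ

1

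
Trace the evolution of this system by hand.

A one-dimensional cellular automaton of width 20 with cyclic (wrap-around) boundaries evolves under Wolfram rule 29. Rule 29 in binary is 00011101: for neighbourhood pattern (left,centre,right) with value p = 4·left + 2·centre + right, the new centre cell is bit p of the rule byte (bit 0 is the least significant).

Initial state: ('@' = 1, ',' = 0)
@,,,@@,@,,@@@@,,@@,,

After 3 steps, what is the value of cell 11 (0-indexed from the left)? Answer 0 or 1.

t=0: @,,,@@,@,,@@@@,,@@,,
t=1: @@@,@,,@@,@,,,@,@,@,
t=2: @,,,@@,@,,@@@,@,@,@,
t=3: @@@,@,,@@,@,,,@,@,@,

0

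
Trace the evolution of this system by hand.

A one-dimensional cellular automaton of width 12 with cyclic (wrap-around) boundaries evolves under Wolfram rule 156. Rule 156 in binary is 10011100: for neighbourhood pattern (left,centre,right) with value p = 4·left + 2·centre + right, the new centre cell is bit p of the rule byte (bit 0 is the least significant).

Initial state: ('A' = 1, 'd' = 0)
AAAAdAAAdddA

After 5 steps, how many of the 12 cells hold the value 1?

6

t=0: AAAAdAAAdddA
t=1: AAAddAAdAddA
t=2: AAdAdAddAAdA
t=3: AddAdAAdAddA
t=4: dAdAdAddAAdA
t=5: dAdAdAAdAddA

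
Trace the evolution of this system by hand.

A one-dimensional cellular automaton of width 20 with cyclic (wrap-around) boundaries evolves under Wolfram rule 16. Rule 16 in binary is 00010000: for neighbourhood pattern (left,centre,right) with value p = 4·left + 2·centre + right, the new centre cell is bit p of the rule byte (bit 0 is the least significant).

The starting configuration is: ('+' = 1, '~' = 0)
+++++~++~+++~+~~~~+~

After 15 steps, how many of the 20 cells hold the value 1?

1

[0] +++++~++~+++~+~~~~+~
[1] ~~~~~~~~~~~~~~+~~~~~
[2] ~~~~~~~~~~~~~~~+~~~~
[3] ~~~~~~~~~~~~~~~~+~~~
[4] ~~~~~~~~~~~~~~~~~+~~
[5] ~~~~~~~~~~~~~~~~~~+~
[6] ~~~~~~~~~~~~~~~~~~~+
[7] +~~~~~~~~~~~~~~~~~~~
[8] ~+~~~~~~~~~~~~~~~~~~
[9] ~~+~~~~~~~~~~~~~~~~~
[10] ~~~+~~~~~~~~~~~~~~~~
[11] ~~~~+~~~~~~~~~~~~~~~
[12] ~~~~~+~~~~~~~~~~~~~~
[13] ~~~~~~+~~~~~~~~~~~~~
[14] ~~~~~~~+~~~~~~~~~~~~
[15] ~~~~~~~~+~~~~~~~~~~~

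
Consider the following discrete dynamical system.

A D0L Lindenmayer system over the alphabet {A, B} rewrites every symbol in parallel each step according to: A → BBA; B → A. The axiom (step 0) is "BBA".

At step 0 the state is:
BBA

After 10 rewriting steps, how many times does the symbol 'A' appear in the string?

t=0: BBA
t=1: AABBA
t=2: BBABBAAABBA
t=3: AABBAAABBABBABBAAABBA
t=4: BBABBAAABBABBABBAAABBAAABBAAABBABBABBAAABBA
t=5: AABBAAABBABBABBAAABBAAABBAAABBABBABBAAABBABBABBAAABBABBABBAAABBAAABBAAABBABBABBAAABBA
t=6: BBABBAAABBABBABBAAABBAAABBAAABBABBABBAAABBABBABBAAABBABBAB…ABBABBABBAAABBABBABBAAABBABBABBAAABBAAABBAAABBABBABBAAABBA  (len 171)
t=7: AABBAAABBABBABBAAABBAAABBAAABBABBABBAAABBABBABBAAABBABBABB…ABBABBABBAAABBABBABBAAABBABBABBAAABBAAABBAAABBABBABBAAABBA  (len 341)
t=8: BBABBAAABBABBABBAAABBAAABBAAABBABBABBAAABBABBABBAAABBABBAB…ABBABBABBAAABBABBABBAAABBABBABBAAABBAAABBAAABBABBABBAAABBA  (len 683)
t=9: AABBAAABBABBABBAAABBAAABBAAABBABBABBAAABBABBABBAAABBABBABB…ABBABBABBAAABBABBABBAAABBABBABBAAABBAAABBAAABBABBABBAAABBA  (len 1365)
t=10: BBABBAAABBABBABBAAABBAAABBAAABBABBABBAAABBABBABBAAABBABBAB…ABBABBABBAAABBABBABBAAABBABBABBAAABBAAABBAAABBABBABBAAABBA  (len 2731)

1365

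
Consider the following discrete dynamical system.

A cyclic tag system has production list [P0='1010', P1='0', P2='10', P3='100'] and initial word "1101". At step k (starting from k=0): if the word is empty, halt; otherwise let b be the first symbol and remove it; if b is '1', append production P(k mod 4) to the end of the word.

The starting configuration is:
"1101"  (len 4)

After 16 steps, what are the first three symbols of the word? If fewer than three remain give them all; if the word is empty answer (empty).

step 0: "1101"  (len 4)
step 1: "1011010"  (len 7)
step 2: "0110100"  (len 7)
step 3: "110100"  (len 6)
step 4: "10100100"  (len 8)
step 5: "01001001010"  (len 11)
step 6: "1001001010"  (len 10)
step 7: "00100101010"  (len 11)
step 8: "0100101010"  (len 10)
step 9: "100101010"  (len 9)
step 10: "001010100"  (len 9)
step 11: "01010100"  (len 8)
step 12: "1010100"  (len 7)
step 13: "0101001010"  (len 10)
step 14: "101001010"  (len 9)
step 15: "0100101010"  (len 10)
step 16: "100101010"  (len 9)

100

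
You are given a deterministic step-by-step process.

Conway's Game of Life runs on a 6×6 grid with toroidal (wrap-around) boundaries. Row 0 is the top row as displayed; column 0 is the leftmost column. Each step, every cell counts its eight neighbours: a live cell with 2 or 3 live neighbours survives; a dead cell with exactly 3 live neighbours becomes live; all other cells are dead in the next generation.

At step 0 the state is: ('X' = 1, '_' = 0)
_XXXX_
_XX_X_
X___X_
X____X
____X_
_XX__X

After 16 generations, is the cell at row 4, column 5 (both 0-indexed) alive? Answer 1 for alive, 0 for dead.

1

[0] _XXXX_
_XX_X_
X___X_
X____X
____X_
_XX__X
[1] ____XX
X___X_
X__XX_
X___X_
_X__X_
XX___X
[2] _X__X_
X_____
XX_XX_
XX__X_
_X__X_
_X____
[3] XX____
X_XXX_
__XXX_
____X_
_XX__X
XXX___
[4] ______
X___X_
_XX___
_X__XX
__XX_X
_____X
[5] _____X
_X____
_XXXX_
_X__XX
__XX_X
____X_
[6] ______
XX_XX_
_X_XXX
_X___X
X_XX_X
___XXX
[7] X_X___
XX_X__
_X_X__
_X____
_XXX__
X_XX_X
[8] ____X_
X__X__
_X____
XX_X__
___XX_
X___XX
[9] X__XX_
______
_X____
XX_XX_
_XXX__
______
[10] ______
______
XXX___
X__XX_
XX_XX_
_X__X_
[11] ______
_X____
XXXX_X
____X_
XX____
XXXXXX
[12] ___XXX
_X____
XXXXXX
___XX_
______
__XXXX
[13] X____X
_X____
XX___X
XX____
__X__X
__X__X
[14] XX___X
_X____
__X__X
__X___
__X__X
_X__XX
[15] _XX_XX
_XX__X
_XX___
_XXX__
XXXXXX
_XX_X_
[16] ____XX
____XX
______
_____X
_____X
______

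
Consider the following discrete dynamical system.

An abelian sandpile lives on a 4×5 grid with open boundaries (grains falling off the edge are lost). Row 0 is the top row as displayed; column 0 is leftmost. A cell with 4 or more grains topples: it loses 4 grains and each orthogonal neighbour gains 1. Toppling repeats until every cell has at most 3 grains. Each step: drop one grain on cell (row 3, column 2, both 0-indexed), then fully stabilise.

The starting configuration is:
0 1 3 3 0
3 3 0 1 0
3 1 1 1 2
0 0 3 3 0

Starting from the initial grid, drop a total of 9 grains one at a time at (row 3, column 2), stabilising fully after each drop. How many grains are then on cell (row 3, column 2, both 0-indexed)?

[0] 0 1 3 3 0
3 3 0 1 0
3 1 1 1 2
0 0 3 3 0
[1] 0 1 3 3 0
3 3 0 1 0
3 1 2 2 2
0 1 1 0 1
[2] 0 1 3 3 0
3 3 0 1 0
3 1 2 2 2
0 1 2 0 1
[3] 0 1 3 3 0
3 3 0 1 0
3 1 2 2 2
0 1 3 0 1
[4] 0 1 3 3 0
3 3 0 1 0
3 1 3 2 2
0 2 0 1 1
[5] 0 1 3 3 0
3 3 0 1 0
3 1 3 2 2
0 2 1 1 1
[6] 0 1 3 3 0
3 3 0 1 0
3 1 3 2 2
0 2 2 1 1
[7] 0 1 3 3 0
3 3 0 1 0
3 1 3 2 2
0 2 3 1 1
[8] 0 1 3 3 0
3 3 1 1 0
3 2 0 3 2
0 3 1 2 1
[9] 0 1 3 3 0
3 3 1 1 0
3 2 0 3 2
0 3 2 2 1

2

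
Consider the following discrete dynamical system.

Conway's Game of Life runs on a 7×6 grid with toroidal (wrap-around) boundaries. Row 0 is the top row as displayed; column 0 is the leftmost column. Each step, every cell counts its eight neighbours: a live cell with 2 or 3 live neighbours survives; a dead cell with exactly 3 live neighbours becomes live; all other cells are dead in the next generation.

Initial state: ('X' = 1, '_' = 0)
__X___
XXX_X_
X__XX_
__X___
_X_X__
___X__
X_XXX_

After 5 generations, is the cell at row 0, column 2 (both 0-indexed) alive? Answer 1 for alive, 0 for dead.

t=0: __X___
XXX_X_
X__XX_
__X___
_X_X__
___X__
X_XXX_
t=1: X___X_
X_X_X_
X___X_
_XX_X_
___X__
_X____
_XX_X_
t=2: X_X_X_
X___X_
X_X_X_
_XX_XX
_X_X__
_X_X__
XXXX_X
t=3: __X_X_
X___X_
X_X_X_
____XX
_X_X__
___X__
_____X
t=4: ___XX_
____X_
XX__X_
XXX_XX
__XX__
__X_X_
___XX_
t=5: _____X
____X_
__X_X_
____X_
X_____
__X_X_
__X__X

0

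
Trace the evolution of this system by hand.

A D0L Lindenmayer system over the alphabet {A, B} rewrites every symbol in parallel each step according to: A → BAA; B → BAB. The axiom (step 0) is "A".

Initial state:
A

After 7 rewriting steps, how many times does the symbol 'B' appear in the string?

gen 0: A
gen 1: BAA
gen 2: BABBAABAA
gen 3: BABBAABABBABBAABAABABBAABAA
gen 4: BABBAABABBABBAABAABABBAABABBABBAABABBABBAABAABABBAABAABABBAABABBABBAABAABABBAABAA
gen 5: BABBAABABBABBAABAABABBAABABBABBAABABBABBAABAABABBAABAABABB…ABABBABBAABABBABBAABAABABBAABAABABBAABABBABBAABAABABBAABAA  (len 243)
gen 6: BABBAABABBABBAABAABABBAABABBABBAABABBABBAABAABABBAABAABABB…ABABBABBAABABBABBAABAABABBAABAABABBAABABBABBAABAABABBAABAA  (len 729)
gen 7: BABBAABABBABBAABAABABBAABABBABBAABABBABBAABAABABBAABAABABB…ABABBABBAABABBABBAABAABABBAABAABABBAABABBABBAABAABABBAABAA  (len 2187)

1093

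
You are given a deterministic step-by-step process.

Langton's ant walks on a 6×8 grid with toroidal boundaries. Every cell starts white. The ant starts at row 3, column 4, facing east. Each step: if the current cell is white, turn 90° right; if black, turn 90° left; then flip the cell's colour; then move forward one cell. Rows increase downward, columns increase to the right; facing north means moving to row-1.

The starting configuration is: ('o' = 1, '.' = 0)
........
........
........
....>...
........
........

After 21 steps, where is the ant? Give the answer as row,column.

[0] ........
........
........
....>...
........
........
[1] ........
........
........
....o...
....v...
........
[2] ........
........
........
....o...
...<o...
........
[3] ........
........
........
...^o...
...oo...
........
[4] ........
........
........
...o>...
...oo...
........
[5] ........
........
....^...
...o....
...oo...
........
[6] ........
........
....o>..
...o....
...oo...
........
[7] ........
........
....oo..
...o.v..
...oo...
........
[8] ........
........
....oo..
...o<o..
...oo...
........
[9] ........
........
....^o..
...ooo..
...oo...
........
[10] ........
........
...<.o..
...ooo..
...oo...
........
[11] ........
...^....
...o.o..
...ooo..
...oo...
........
[12] ........
...o>...
...o.o..
...ooo..
...oo...
........
[13] ........
...oo...
...ovo..
...ooo..
...oo...
........
[14] ........
...oo...
...<oo..
...ooo..
...oo...
........
[15] ........
...oo...
....oo..
...voo..
...oo...
........
[16] ........
...oo...
....oo..
....>o..
...oo...
........
[17] ........
...oo...
....^o..
.....o..
...oo...
........
[18] ........
...oo...
...<.o..
.....o..
...oo...
........
[19] ........
...^o...
...o.o..
.....o..
...oo...
........
[20] ........
..<.o...
...o.o..
.....o..
...oo...
........
[21] ..^.....
..o.o...
...o.o..
.....o..
...oo...
........

0,2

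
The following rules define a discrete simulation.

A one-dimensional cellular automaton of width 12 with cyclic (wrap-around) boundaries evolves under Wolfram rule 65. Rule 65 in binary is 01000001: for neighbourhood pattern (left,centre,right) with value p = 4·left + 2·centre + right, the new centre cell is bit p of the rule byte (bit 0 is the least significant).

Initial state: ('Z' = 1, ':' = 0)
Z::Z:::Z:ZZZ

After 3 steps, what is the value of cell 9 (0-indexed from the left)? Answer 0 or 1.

[0] Z::Z:::Z:ZZZ
[1] Z::::Z::::::
[2] ::ZZ:::ZZZZ:
[3] Z::Z:Z::::Z:

0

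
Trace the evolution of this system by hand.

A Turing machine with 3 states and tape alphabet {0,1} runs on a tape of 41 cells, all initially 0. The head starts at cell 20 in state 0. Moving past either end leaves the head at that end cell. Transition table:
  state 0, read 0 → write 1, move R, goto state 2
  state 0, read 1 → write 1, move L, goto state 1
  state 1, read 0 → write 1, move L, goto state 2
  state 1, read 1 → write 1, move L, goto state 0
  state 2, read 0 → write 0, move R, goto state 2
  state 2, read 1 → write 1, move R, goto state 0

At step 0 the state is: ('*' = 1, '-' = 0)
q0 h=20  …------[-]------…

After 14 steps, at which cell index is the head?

[0] q0 h=20  …------[-]------…
[1] q2 h=21  …-----*[-]------…
[2] q2 h=22  …----*-[-]------…
[3] q2 h=23  …---*--[-]------…
[4] q2 h=24  …--*---[-]------…
[5] q2 h=25  …-*----[-]------…
[6] q2 h=26  …*-----[-]------…
[7] q2 h=27  …------[-]------…
[8] q2 h=28  …------[-]------…
[9] q2 h=29  …------[-]------…
[10] q2 h=30  …------[-]------…
[11] q2 h=31  …------[-]------…
[12] q2 h=32  …------[-]------…
[13] q2 h=33  …------[-]------…
[14] q2 h=34  …------[-]------|

34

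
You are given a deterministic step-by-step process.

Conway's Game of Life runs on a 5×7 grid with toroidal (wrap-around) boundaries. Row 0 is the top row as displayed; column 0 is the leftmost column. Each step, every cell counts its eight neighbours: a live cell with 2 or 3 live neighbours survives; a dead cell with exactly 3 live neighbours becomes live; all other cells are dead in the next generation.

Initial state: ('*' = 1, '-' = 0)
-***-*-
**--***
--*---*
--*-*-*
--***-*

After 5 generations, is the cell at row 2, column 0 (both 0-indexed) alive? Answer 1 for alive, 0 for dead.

1

t=0: -***-*-
**--***
--*---*
--*-*-*
--***-*
t=1: -------
----*--
--*-*--
***-*-*
*-----*
t=2: -------
---*---
*-*-*--
--*---*
-----**
t=3: -------
---*---
-**----
**-*--*
-----**
t=4: -------
--*----
-*-*---
-*---**
-----**
t=5: -------
--*----
**-----
--*-***
*----**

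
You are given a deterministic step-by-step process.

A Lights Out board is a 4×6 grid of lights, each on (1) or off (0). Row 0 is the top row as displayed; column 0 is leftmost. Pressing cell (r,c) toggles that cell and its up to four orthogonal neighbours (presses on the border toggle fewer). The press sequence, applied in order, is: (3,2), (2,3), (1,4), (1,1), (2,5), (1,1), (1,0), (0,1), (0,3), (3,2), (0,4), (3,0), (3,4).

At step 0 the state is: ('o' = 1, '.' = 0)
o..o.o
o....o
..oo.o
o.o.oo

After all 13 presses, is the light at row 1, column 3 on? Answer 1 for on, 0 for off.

1

0) o..o.o
o....o
..oo.o
o.o.oo
1) o..o.o
o....o
...o.o
oo.ooo
2) o..o.o
o..o.o
..o.oo
oo..oo
3) o..ooo
o...o.
..o..o
oo..oo
4) oo.ooo
.oo.o.
.oo..o
oo..oo
5) oo.ooo
.oo.oo
.oo.o.
oo..o.
6) o..ooo
o...oo
..o.o.
oo..o.
7) ...ooo
.o..oo
o.o.o.
oo..o.
8) oooooo
....oo
o.o.o.
oo..o.
9) oo...o
...ooo
o.o.o.
oo..o.
10) oo...o
...ooo
o...o.
o.ooo.
11) oo.oo.
...o.o
o...o.
o.ooo.
12) oo.oo.
...o.o
....o.
.oooo.
13) oo.oo.
...o.o
......
.oo..o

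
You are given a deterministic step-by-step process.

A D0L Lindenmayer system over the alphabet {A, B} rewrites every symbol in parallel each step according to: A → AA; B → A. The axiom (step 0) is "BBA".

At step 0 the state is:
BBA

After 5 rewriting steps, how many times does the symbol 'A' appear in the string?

step 0: BBA
step 1: AAAA
step 2: AAAAAAAA
step 3: AAAAAAAAAAAAAAAA
step 4: AAAAAAAAAAAAAAAAAAAAAAAAAAAAAAAA
step 5: AAAAAAAAAAAAAAAAAAAAAAAAAAAAAAAAAAAAAAAAAAAAAAAAAAAAAAAAAAAAAAAA

64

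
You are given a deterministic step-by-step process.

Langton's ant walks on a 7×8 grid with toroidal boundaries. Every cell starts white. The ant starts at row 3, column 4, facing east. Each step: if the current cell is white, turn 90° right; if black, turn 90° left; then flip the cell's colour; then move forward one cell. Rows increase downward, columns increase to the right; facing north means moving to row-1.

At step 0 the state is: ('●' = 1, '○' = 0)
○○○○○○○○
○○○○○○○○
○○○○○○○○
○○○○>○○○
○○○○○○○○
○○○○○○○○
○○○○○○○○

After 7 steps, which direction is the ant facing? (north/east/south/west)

t=0: ○○○○○○○○
○○○○○○○○
○○○○○○○○
○○○○>○○○
○○○○○○○○
○○○○○○○○
○○○○○○○○
t=1: ○○○○○○○○
○○○○○○○○
○○○○○○○○
○○○○●○○○
○○○○v○○○
○○○○○○○○
○○○○○○○○
t=2: ○○○○○○○○
○○○○○○○○
○○○○○○○○
○○○○●○○○
○○○<●○○○
○○○○○○○○
○○○○○○○○
t=3: ○○○○○○○○
○○○○○○○○
○○○○○○○○
○○○^●○○○
○○○●●○○○
○○○○○○○○
○○○○○○○○
t=4: ○○○○○○○○
○○○○○○○○
○○○○○○○○
○○○●>○○○
○○○●●○○○
○○○○○○○○
○○○○○○○○
t=5: ○○○○○○○○
○○○○○○○○
○○○○^○○○
○○○●○○○○
○○○●●○○○
○○○○○○○○
○○○○○○○○
t=6: ○○○○○○○○
○○○○○○○○
○○○○●>○○
○○○●○○○○
○○○●●○○○
○○○○○○○○
○○○○○○○○
t=7: ○○○○○○○○
○○○○○○○○
○○○○●●○○
○○○●○v○○
○○○●●○○○
○○○○○○○○
○○○○○○○○

south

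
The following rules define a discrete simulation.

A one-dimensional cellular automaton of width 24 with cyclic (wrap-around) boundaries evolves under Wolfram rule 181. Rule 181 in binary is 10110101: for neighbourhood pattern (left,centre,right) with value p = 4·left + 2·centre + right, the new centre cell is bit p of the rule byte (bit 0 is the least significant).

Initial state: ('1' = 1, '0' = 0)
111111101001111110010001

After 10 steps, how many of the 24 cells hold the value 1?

t=0: 111111101001111110010001
t=1: 111111011100111101011100
t=2: 011110101010011011101010
t=3: 001101111111000101011111
t=4: 100010111110110111101110
t=5: 111011011101001011010101
t=6: 110100101011101100111110
t=7: 001110111101010010011101
t=8: 100101011011111011001011
t=9: 010111100101110100101101
t=10: 111011010110101110110011

16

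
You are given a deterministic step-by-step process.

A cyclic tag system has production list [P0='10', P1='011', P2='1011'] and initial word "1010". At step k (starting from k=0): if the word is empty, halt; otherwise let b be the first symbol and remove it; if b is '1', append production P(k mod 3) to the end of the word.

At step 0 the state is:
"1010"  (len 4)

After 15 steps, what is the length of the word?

15

k=0  "1010"  (len 4)
k=1  "01010"  (len 5)
k=2  "1010"  (len 4)
k=3  "0101011"  (len 7)
k=4  "101011"  (len 6)
k=5  "01011011"  (len 8)
k=6  "1011011"  (len 7)
k=7  "01101110"  (len 8)
k=8  "1101110"  (len 7)
k=9  "1011101011"  (len 10)
k=10  "01110101110"  (len 11)
k=11  "1110101110"  (len 10)
k=12  "1101011101011"  (len 13)
k=13  "10101110101110"  (len 14)
k=14  "0101110101110011"  (len 16)
k=15  "101110101110011"  (len 15)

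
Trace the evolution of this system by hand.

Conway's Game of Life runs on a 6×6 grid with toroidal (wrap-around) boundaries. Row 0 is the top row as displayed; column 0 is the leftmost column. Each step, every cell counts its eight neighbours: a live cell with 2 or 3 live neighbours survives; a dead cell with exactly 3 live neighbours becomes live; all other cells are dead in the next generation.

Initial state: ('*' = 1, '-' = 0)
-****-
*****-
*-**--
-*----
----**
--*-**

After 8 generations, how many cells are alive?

gen 0: -****-
*****-
*-**--
-*----
----**
--*-**
gen 1: ------
*-----
*---**
******
*--***
***---
gen 2: *-----
*-----
--*---
--*---
------
*****-
gen 3: *-**--
-*----
-*----
------
------
****-*
gen 4: ---***
**----
------
------
***---
*--***
gen 5: -***--
*---**
------
-*----
*****-
------
gen 6: ******
******
*----*
**-*--
****--
*---*-
gen 7: ------
------
------
---**-
---**-
------
gen 8: ------
------
------
---**-
---**-
------

4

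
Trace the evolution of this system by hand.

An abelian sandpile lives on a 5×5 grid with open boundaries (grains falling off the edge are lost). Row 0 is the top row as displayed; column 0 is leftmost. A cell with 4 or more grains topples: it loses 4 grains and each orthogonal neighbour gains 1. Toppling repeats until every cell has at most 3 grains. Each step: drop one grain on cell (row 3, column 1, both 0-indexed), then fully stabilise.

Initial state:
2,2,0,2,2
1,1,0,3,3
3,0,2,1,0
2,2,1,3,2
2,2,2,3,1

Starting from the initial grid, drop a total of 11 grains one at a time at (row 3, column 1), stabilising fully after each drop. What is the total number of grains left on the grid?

44

t=0: 2,2,0,2,2
1,1,0,3,3
3,0,2,1,0
2,2,1,3,2
2,2,2,3,1
t=1: 2,2,0,2,2
1,1,0,3,3
3,0,2,1,0
2,3,1,3,2
2,2,2,3,1
t=2: 2,2,0,2,2
1,1,0,3,3
3,1,2,1,0
3,0,2,3,2
2,3,2,3,1
t=3: 2,2,0,2,2
1,1,0,3,3
3,1,2,1,0
3,1,2,3,2
2,3,2,3,1
t=4: 2,2,0,2,2
1,1,0,3,3
3,1,2,1,0
3,2,2,3,2
2,3,2,3,1
t=5: 2,2,0,2,2
1,1,0,3,3
3,1,2,1,0
3,3,2,3,2
2,3,2,3,1
t=6: 2,2,0,2,2
2,1,0,3,3
0,3,2,1,0
2,2,3,3,2
0,1,3,3,1
t=7: 2,2,0,2,2
2,1,0,3,3
0,3,2,1,0
2,3,3,3,2
0,1,3,3,1
t=8: 2,2,0,2,2
2,2,1,3,3
1,1,0,3,0
3,2,3,1,3
0,3,1,1,2
t=9: 2,2,0,2,2
2,2,1,3,3
1,1,0,3,0
3,3,3,1,3
0,3,1,1,2
t=10: 2,2,0,2,2
2,2,1,3,3
2,2,1,3,0
0,3,0,2,3
2,0,3,1,2
t=11: 2,2,0,2,2
2,2,1,3,3
2,3,1,3,0
1,0,1,2,3
2,1,3,1,2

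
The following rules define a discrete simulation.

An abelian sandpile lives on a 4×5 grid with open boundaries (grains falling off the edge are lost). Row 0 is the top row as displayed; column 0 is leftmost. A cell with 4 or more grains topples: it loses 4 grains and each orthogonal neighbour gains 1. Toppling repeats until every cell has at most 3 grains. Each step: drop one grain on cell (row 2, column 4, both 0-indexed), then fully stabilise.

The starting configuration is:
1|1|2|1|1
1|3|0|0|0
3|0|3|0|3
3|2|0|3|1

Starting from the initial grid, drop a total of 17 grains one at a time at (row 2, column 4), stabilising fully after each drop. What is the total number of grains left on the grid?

gen 0: 1|1|2|1|1
1|3|0|0|0
3|0|3|0|3
3|2|0|3|1
gen 1: 1|1|2|1|1
1|3|0|0|1
3|0|3|1|0
3|2|0|3|2
gen 2: 1|1|2|1|1
1|3|0|0|1
3|0|3|1|1
3|2|0|3|2
gen 3: 1|1|2|1|1
1|3|0|0|1
3|0|3|1|2
3|2|0|3|2
gen 4: 1|1|2|1|1
1|3|0|0|1
3|0|3|1|3
3|2|0|3|2
gen 5: 1|1|2|1|1
1|3|0|0|2
3|0|3|2|0
3|2|0|3|3
gen 6: 1|1|2|1|1
1|3|0|0|2
3|0|3|2|1
3|2|0|3|3
gen 7: 1|1|2|1|1
1|3|0|0|2
3|0|3|2|2
3|2|0|3|3
gen 8: 1|1|2|1|1
1|3|0|0|2
3|0|3|2|3
3|2|0|3|3
gen 9: 1|1|2|1|1
1|3|1|1|3
3|1|0|1|2
3|2|2|1|1
gen 10: 1|1|2|1|1
1|3|1|1|3
3|1|0|1|3
3|2|2|1|1
gen 11: 1|1|2|1|2
1|3|1|2|0
3|1|0|2|1
3|2|2|1|2
gen 12: 1|1|2|1|2
1|3|1|2|0
3|1|0|2|2
3|2|2|1|2
gen 13: 1|1|2|1|2
1|3|1|2|0
3|1|0|2|3
3|2|2|1|2
gen 14: 1|1|2|1|2
1|3|1|2|1
3|1|0|3|0
3|2|2|1|3
gen 15: 1|1|2|1|2
1|3|1|2|1
3|1|0|3|1
3|2|2|1|3
gen 16: 1|1|2|1|2
1|3|1|2|1
3|1|0|3|2
3|2|2|1|3
gen 17: 1|1|2|1|2
1|3|1|2|1
3|1|0|3|3
3|2|2|1|3

36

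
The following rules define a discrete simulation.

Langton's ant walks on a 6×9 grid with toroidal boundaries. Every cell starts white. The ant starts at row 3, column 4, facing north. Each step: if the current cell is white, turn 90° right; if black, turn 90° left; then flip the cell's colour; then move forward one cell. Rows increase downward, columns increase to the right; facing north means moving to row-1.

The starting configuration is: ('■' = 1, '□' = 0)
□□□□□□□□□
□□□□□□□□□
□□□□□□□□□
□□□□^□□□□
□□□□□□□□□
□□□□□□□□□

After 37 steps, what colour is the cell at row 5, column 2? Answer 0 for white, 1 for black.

step 0: □□□□□□□□□
□□□□□□□□□
□□□□□□□□□
□□□□^□□□□
□□□□□□□□□
□□□□□□□□□
step 1: □□□□□□□□□
□□□□□□□□□
□□□□□□□□□
□□□□■>□□□
□□□□□□□□□
□□□□□□□□□
step 2: □□□□□□□□□
□□□□□□□□□
□□□□□□□□□
□□□□■■□□□
□□□□□v□□□
□□□□□□□□□
step 3: □□□□□□□□□
□□□□□□□□□
□□□□□□□□□
□□□□■■□□□
□□□□<■□□□
□□□□□□□□□
step 4: □□□□□□□□□
□□□□□□□□□
□□□□□□□□□
□□□□^■□□□
□□□□■■□□□
□□□□□□□□□
step 5: □□□□□□□□□
□□□□□□□□□
□□□□□□□□□
□□□<□■□□□
□□□□■■□□□
□□□□□□□□□
step 6: □□□□□□□□□
□□□□□□□□□
□□□^□□□□□
□□□■□■□□□
□□□□■■□□□
□□□□□□□□□
step 7: □□□□□□□□□
□□□□□□□□□
□□□■>□□□□
□□□■□■□□□
□□□□■■□□□
□□□□□□□□□
step 8: □□□□□□□□□
□□□□□□□□□
□□□■■□□□□
□□□■v■□□□
□□□□■■□□□
□□□□□□□□□
step 9: □□□□□□□□□
□□□□□□□□□
□□□■■□□□□
□□□<■■□□□
□□□□■■□□□
□□□□□□□□□
step 10: □□□□□□□□□
□□□□□□□□□
□□□■■□□□□
□□□□■■□□□
□□□v■■□□□
□□□□□□□□□
step 11: □□□□□□□□□
□□□□□□□□□
□□□■■□□□□
□□□□■■□□□
□□<■■■□□□
□□□□□□□□□
step 12: □□□□□□□□□
□□□□□□□□□
□□□■■□□□□
□□^□■■□□□
□□■■■■□□□
□□□□□□□□□
step 13: □□□□□□□□□
□□□□□□□□□
□□□■■□□□□
□□■>■■□□□
□□■■■■□□□
□□□□□□□□□
step 14: □□□□□□□□□
□□□□□□□□□
□□□■■□□□□
□□■■■■□□□
□□■v■■□□□
□□□□□□□□□
step 15: □□□□□□□□□
□□□□□□□□□
□□□■■□□□□
□□■■■■□□□
□□■□>■□□□
□□□□□□□□□
step 16: □□□□□□□□□
□□□□□□□□□
□□□■■□□□□
□□■■^■□□□
□□■□□■□□□
□□□□□□□□□
step 17: □□□□□□□□□
□□□□□□□□□
□□□■■□□□□
□□■<□■□□□
□□■□□■□□□
□□□□□□□□□
step 18: □□□□□□□□□
□□□□□□□□□
□□□■■□□□□
□□■□□■□□□
□□■v□■□□□
□□□□□□□□□
step 19: □□□□□□□□□
□□□□□□□□□
□□□■■□□□□
□□■□□■□□□
□□<■□■□□□
□□□□□□□□□
step 20: □□□□□□□□□
□□□□□□□□□
□□□■■□□□□
□□■□□■□□□
□□□■□■□□□
□□v□□□□□□
step 21: □□□□□□□□□
□□□□□□□□□
□□□■■□□□□
□□■□□■□□□
□□□■□■□□□
□<■□□□□□□
step 22: □□□□□□□□□
□□□□□□□□□
□□□■■□□□□
□□■□□■□□□
□^□■□■□□□
□■■□□□□□□
step 23: □□□□□□□□□
□□□□□□□□□
□□□■■□□□□
□□■□□■□□□
□■>■□■□□□
□■■□□□□□□
step 24: □□□□□□□□□
□□□□□□□□□
□□□■■□□□□
□□■□□■□□□
□■■■□■□□□
□■v□□□□□□
step 25: □□□□□□□□□
□□□□□□□□□
□□□■■□□□□
□□■□□■□□□
□■■■□■□□□
□■□>□□□□□
step 26: □□□v□□□□□
□□□□□□□□□
□□□■■□□□□
□□■□□■□□□
□■■■□■□□□
□■□■□□□□□
step 27: □□<■□□□□□
□□□□□□□□□
□□□■■□□□□
□□■□□■□□□
□■■■□■□□□
□■□■□□□□□
step 28: □□■■□□□□□
□□□□□□□□□
□□□■■□□□□
□□■□□■□□□
□■■■□■□□□
□■^■□□□□□
step 29: □□■■□□□□□
□□□□□□□□□
□□□■■□□□□
□□■□□■□□□
□■■■□■□□□
□■■>□□□□□
step 30: □□■■□□□□□
□□□□□□□□□
□□□■■□□□□
□□■□□■□□□
□■■^□■□□□
□■■□□□□□□
step 31: □□■■□□□□□
□□□□□□□□□
□□□■■□□□□
□□■□□■□□□
□■<□□■□□□
□■■□□□□□□
step 32: □□■■□□□□□
□□□□□□□□□
□□□■■□□□□
□□■□□■□□□
□■□□□■□□□
□■v□□□□□□
step 33: □□■■□□□□□
□□□□□□□□□
□□□■■□□□□
□□■□□■□□□
□■□□□■□□□
□■□>□□□□□
step 34: □□■v□□□□□
□□□□□□□□□
□□□■■□□□□
□□■□□■□□□
□■□□□■□□□
□■□■□□□□□
step 35: □□■□>□□□□
□□□□□□□□□
□□□■■□□□□
□□■□□■□□□
□■□□□■□□□
□■□■□□□□□
step 36: □□■□■□□□□
□□□□v□□□□
□□□■■□□□□
□□■□□■□□□
□■□□□■□□□
□■□■□□□□□
step 37: □□■□■□□□□
□□□<■□□□□
□□□■■□□□□
□□■□□■□□□
□■□□□■□□□
□■□■□□□□□

0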